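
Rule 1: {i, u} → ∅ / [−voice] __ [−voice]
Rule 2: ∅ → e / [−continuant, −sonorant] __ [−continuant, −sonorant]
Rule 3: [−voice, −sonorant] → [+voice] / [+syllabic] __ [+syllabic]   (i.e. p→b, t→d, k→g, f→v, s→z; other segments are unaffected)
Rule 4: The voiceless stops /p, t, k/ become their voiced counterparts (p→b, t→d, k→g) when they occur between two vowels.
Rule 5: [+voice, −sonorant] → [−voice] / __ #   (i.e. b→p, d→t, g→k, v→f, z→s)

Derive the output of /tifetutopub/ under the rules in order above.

tfededobup

Rule 1 (high vowel syncope): /i/ is a high vowel flanked by voiceless consonants /t/ and /f/, so it deletes. /u/ is a high vowel flanked by voiceless consonants /t/ and /t/, so it deletes. /tifetutopub/ → tfettopub.
Rule 2 (stop-cluster e-epenthesis): /t/ and /t/ form a stop–stop cluster, so [e] is inserted between them. /tfettopub/ → tfetetopub.
Rule 3 (intervocalic voicing): /t/ is a voiceless obstruent between vowels /e/ and /e/, so it voices to [d]. /t/ is a voiceless obstruent between vowels /e/ and /o/, so it voices to [d]. /p/ is a voiceless obstruent between vowels /o/ and /u/, so it voices to [b]. /tfetetopub/ → tfededobub.
Rule 4 (intervocalic voicing): no segment meets the environment; /tfededobub/ is unchanged.
Rule 5 (final devoicing): /b/ is a voiced obstruent in word-final position, so it devoices to [p]. /tfededobub/ → tfededobup.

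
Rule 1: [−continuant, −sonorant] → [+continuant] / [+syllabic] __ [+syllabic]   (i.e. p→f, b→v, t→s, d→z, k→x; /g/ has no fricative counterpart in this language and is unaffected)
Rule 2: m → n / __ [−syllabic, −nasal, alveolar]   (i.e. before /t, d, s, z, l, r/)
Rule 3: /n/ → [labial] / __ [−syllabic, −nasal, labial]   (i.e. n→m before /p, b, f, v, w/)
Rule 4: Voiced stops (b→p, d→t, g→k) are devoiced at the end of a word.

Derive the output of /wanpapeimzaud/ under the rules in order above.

wampafeinzaut

Rule 1 (intervocalic spirantization): /p/ is a stop between vowels /a/ and /e/, so it spirantizes to the fricative [f]. /wanpapeimzaud/ → wanpafeimzaud.
Rule 2 (nasal place assimilation): /m/ precedes the alveolar consonant /z/, so it assimilates in place to [n]. /wanpafeimzaud/ → wanpafeinzaud.
Rule 3 (nasal place assimilation): /n/ precedes the labial consonant /p/, so it assimilates in place to [m]. /wanpafeinzaud/ → wampafeinzaud.
Rule 4 (final devoicing): /d/ is a voiced stop in word-final position, so it devoices to [t]. /wampafeinzaud/ → wampafeinzaut.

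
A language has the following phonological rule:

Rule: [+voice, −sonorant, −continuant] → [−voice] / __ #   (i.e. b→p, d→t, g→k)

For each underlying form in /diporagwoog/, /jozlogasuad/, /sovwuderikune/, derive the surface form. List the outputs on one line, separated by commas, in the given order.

diporagwook, jozlogasuat, sovwuderikune

/diporagwoog/: /g/ is a voiced stop in word-final position, so it devoices to [k]. → [diporagwook].
/jozlogasuad/: /d/ is a voiced stop in word-final position, so it devoices to [t]. → [jozlogasuat].
/sovwuderikune/: the rule's environment is not met; surfaces unchanged as [sovwuderikune].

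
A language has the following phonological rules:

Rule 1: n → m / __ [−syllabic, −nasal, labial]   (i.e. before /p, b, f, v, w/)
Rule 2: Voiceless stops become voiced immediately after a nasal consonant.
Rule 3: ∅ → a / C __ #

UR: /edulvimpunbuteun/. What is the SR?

edulvimbumbuteuna

Rule 1 (nasal place assimilation): /n/ precedes the labial consonant /b/, so it assimilates in place to [m]. /edulvimpunbuteun/ → edulvimpumbuteun.
Rule 2 (post-nasal voicing): /p/ is a voiceless stop immediately after the nasal /m/, so it voices to [b]. /edulvimpumbuteun/ → edulvimbumbuteun.
Rule 3 (final a-epenthesis): the form ends in the consonant /n/, so [a] is inserted word-finally. /edulvimbumbuteun/ → edulvimbumbuteuna.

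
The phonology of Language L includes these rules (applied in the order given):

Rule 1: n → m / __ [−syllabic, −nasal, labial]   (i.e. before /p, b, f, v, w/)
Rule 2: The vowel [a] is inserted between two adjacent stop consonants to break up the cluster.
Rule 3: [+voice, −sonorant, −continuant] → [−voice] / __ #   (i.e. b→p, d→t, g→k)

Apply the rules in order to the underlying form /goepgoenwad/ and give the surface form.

goepagoemwat

Rule 1 (nasal place assimilation): /n/ precedes the labial consonant /w/, so it assimilates in place to [m]. /goepgoenwad/ → goepgoemwad.
Rule 2 (stop-cluster a-epenthesis): /p/ and /g/ form a stop–stop cluster, so [a] is inserted between them. /goepgoemwad/ → goepagoemwad.
Rule 3 (final devoicing): /d/ is a voiced stop in word-final position, so it devoices to [t]. /goepagoemwad/ → goepagoemwat.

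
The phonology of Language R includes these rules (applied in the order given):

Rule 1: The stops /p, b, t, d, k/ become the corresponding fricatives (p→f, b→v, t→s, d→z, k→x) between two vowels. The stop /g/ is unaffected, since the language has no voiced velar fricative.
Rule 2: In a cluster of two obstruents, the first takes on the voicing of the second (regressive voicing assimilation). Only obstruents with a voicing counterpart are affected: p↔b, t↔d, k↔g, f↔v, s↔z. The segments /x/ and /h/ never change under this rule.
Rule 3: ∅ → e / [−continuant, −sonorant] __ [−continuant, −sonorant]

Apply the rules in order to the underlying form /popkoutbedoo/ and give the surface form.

popekoudebezoo

Rule 1 (intervocalic spirantization): /d/ is a stop between vowels /e/ and /o/, so it spirantizes to the fricative [z]. /popkoutbedoo/ → popkoutbezoo.
Rule 2 (regressive voicing assimilation): /t/ precedes the voiced obstruent /b/, so it voices to [d] by assimilation. /popkoutbezoo/ → popkoudbezoo.
Rule 3 (stop-cluster e-epenthesis): /p/ and /k/ form a stop–stop cluster, so [e] is inserted between them. /d/ and /b/ form a stop–stop cluster, so [e] is inserted between them. /popkoudbezoo/ → popekoudebezoo.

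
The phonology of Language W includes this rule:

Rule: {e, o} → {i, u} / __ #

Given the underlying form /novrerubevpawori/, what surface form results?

novrerubevpawori

No segment of /novrerubevpawori/ meets the structural description of the rule, so the form surfaces unchanged.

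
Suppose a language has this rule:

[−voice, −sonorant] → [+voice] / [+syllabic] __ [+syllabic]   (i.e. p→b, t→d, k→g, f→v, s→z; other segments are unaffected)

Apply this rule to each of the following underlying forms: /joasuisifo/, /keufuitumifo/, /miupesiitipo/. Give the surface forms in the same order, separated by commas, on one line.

joazuizivo, keuvuidumivo, miubeziidibo

/joasuisifo/: /s/ is a voiceless obstruent between vowels /a/ and /u/, so it voices to [z]. /s/ is a voiceless obstruent between vowels /i/ and /i/, so it voices to [z]. /f/ is a voiceless obstruent between vowels /i/ and /o/, so it voices to [v]. → [joazuizivo].
/keufuitumifo/: /f/ is a voiceless obstruent between vowels /u/ and /u/, so it voices to [v]. /t/ is a voiceless obstruent between vowels /i/ and /u/, so it voices to [d]. /f/ is a voiceless obstruent between vowels /i/ and /o/, so it voices to [v]. → [keuvuidumivo].
/miupesiitipo/: /p/ is a voiceless obstruent between vowels /u/ and /e/, so it voices to [b]. /s/ is a voiceless obstruent between vowels /e/ and /i/, so it voices to [z]. /t/ is a voiceless obstruent between vowels /i/ and /i/, so it voices to [d]. /p/ is a voiceless obstruent between vowels /i/ and /o/, so it voices to [b]. → [miubeziidibo].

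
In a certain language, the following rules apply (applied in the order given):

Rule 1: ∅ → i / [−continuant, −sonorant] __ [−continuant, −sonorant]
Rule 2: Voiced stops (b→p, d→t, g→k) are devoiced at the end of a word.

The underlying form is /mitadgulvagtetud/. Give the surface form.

mitadigulvagitetut

Rule 1 (stop-cluster i-epenthesis): /d/ and /g/ form a stop–stop cluster, so [i] is inserted between them. /g/ and /t/ form a stop–stop cluster, so [i] is inserted between them. /mitadgulvagtetud/ → mitadigulvagitetud.
Rule 2 (final devoicing): /d/ is a voiced stop in word-final position, so it devoices to [t]. /mitadigulvagitetud/ → mitadigulvagitetut.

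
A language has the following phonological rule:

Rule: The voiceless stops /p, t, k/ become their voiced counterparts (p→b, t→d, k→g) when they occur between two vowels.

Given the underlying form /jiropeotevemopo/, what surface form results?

jirobeodevemobo

/p/ is a voiceless stop between vowels /o/ and /e/, so it voices to [b].
/t/ is a voiceless stop between vowels /o/ and /e/, so it voices to [d].
/p/ is a voiceless stop between vowels /o/ and /o/, so it voices to [b].
Surface form: [jirobeodevemobo].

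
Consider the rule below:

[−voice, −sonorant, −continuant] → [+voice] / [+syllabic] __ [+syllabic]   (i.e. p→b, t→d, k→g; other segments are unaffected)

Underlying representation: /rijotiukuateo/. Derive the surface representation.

/t/ is a voiceless stop between vowels /o/ and /i/, so it voices to [d].
/k/ is a voiceless stop between vowels /u/ and /u/, so it voices to [g].
/t/ is a voiceless stop between vowels /a/ and /e/, so it voices to [d].
Surface form: [rijodiuguadeo].

rijodiuguadeo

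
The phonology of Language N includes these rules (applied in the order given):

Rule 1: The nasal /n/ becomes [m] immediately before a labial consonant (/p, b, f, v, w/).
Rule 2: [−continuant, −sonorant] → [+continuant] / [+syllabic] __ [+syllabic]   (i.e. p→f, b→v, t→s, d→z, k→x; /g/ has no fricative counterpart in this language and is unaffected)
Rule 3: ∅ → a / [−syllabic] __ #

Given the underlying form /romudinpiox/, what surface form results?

romuzimpioxa

Rule 1 (nasal place assimilation): /n/ precedes the labial consonant /p/, so it assimilates in place to [m]. /romudinpiox/ → romudimpiox.
Rule 2 (intervocalic spirantization): /d/ is a stop between vowels /u/ and /i/, so it spirantizes to the fricative [z]. /romudimpiox/ → romuzimpiox.
Rule 3 (final a-epenthesis): the form ends in the consonant /x/, so [a] is inserted word-finally. /romuzimpiox/ → romuzimpioxa.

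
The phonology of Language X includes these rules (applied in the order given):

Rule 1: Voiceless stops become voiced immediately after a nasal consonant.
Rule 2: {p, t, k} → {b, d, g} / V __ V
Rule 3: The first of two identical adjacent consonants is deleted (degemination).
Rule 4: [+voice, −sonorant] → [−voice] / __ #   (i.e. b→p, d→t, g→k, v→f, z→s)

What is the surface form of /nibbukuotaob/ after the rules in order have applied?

nibuguodaop

Rule 1 (post-nasal voicing): no segment meets the environment; /nibbukuotaob/ is unchanged.
Rule 2 (intervocalic voicing): /k/ is a voiceless stop between vowels /u/ and /u/, so it voices to [g]. /t/ is a voiceless stop between vowels /o/ and /a/, so it voices to [d]. /nibbukuotaob/ → nibbuguodaob.
Rule 3 (degemination): /bb/ is a geminate; the first /b/ deletes. /nibbuguodaob/ → nibuguodaob.
Rule 4 (final devoicing): /b/ is a voiced obstruent in word-final position, so it devoices to [p]. /nibuguodaob/ → nibuguodaop.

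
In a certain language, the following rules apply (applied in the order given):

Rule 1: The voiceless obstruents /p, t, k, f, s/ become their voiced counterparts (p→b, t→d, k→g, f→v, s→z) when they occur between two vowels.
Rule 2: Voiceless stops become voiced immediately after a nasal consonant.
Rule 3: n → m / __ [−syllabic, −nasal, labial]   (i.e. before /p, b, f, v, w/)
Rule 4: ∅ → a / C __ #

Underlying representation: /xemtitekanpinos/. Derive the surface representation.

Rule 1 (intervocalic voicing): /t/ is a voiceless obstruent between vowels /i/ and /e/, so it voices to [d]. /k/ is a voiceless obstruent between vowels /e/ and /a/, so it voices to [g]. /xemtitekanpinos/ → xemtideganpinos.
Rule 2 (post-nasal voicing): /t/ is a voiceless stop immediately after the nasal /m/, so it voices to [d]. /p/ is a voiceless stop immediately after the nasal /n/, so it voices to [b]. /xemtideganpinos/ → xemdideganbinos.
Rule 3 (nasal place assimilation): /n/ precedes the labial consonant /b/, so it assimilates in place to [m]. /xemdideganbinos/ → xemdidegambinos.
Rule 4 (final a-epenthesis): the form ends in the consonant /s/, so [a] is inserted word-finally. /xemdidegambinos/ → xemdidegambinosa.

xemdidegambinosa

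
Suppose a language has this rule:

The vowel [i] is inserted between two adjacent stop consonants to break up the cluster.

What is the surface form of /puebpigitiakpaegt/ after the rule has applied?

/b/ and /p/ form a stop–stop cluster, so [i] is inserted between them.
/k/ and /p/ form a stop–stop cluster, so [i] is inserted between them.
/g/ and /t/ form a stop–stop cluster, so [i] is inserted between them.
Surface form: [puebipigitiakipaegit].

puebipigitiakipaegit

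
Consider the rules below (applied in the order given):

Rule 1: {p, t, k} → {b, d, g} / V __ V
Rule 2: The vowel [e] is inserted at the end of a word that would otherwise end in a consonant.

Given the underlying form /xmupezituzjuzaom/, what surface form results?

Rule 1 (intervocalic voicing): /p/ is a voiceless stop between vowels /u/ and /e/, so it voices to [b]. /t/ is a voiceless stop between vowels /i/ and /u/, so it voices to [d]. /xmupezituzjuzaom/ → xmubeziduzjuzaom.
Rule 2 (final e-epenthesis): the form ends in the consonant /m/, so [e] is inserted word-finally. /xmubeziduzjuzaom/ → xmubeziduzjuzaome.

xmubeziduzjuzaome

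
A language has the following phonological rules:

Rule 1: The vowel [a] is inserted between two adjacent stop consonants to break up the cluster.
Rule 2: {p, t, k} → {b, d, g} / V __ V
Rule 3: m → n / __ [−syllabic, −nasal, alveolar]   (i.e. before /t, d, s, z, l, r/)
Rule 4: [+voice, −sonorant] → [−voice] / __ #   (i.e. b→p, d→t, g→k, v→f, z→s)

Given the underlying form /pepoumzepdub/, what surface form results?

Rule 1 (stop-cluster a-epenthesis): /p/ and /d/ form a stop–stop cluster, so [a] is inserted between them. /pepoumzepdub/ → pepoumzepadub.
Rule 2 (intervocalic voicing): /p/ is a voiceless stop between vowels /e/ and /o/, so it voices to [b]. /p/ is a voiceless stop between vowels /e/ and /a/, so it voices to [b]. /pepoumzepadub/ → peboumzebadub.
Rule 3 (nasal place assimilation): /m/ precedes the alveolar consonant /z/, so it assimilates in place to [n]. /peboumzebadub/ → pebounzebadub.
Rule 4 (final devoicing): /b/ is a voiced obstruent in word-final position, so it devoices to [p]. /pebounzebadub/ → pebounzebadup.

pebounzebadup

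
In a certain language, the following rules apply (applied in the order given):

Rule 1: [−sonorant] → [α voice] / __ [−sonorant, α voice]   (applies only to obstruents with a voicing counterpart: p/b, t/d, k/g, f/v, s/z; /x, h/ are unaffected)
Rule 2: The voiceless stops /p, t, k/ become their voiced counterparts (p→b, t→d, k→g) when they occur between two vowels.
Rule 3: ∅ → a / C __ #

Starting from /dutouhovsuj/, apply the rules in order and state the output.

dudouhofsuja

Rule 1 (regressive voicing assimilation): /v/ precedes the voiceless obstruent /s/, so it devoices to [f] by assimilation. /dutouhovsuj/ → dutouhofsuj.
Rule 2 (intervocalic voicing): /t/ is a voiceless stop between vowels /u/ and /o/, so it voices to [d]. /dutouhofsuj/ → dudouhofsuj.
Rule 3 (final a-epenthesis): the form ends in the consonant /j/, so [a] is inserted word-finally. /dudouhofsuj/ → dudouhofsuja.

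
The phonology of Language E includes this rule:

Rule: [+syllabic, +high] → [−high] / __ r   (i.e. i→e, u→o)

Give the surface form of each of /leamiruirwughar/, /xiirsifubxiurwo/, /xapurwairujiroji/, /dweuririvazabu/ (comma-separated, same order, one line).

/leamiruirwughar/: /i/ is a high vowel immediately before /r/, so it lowers to [e]. /i/ is a high vowel immediately before /r/, so it lowers to [e]. → [leameruerwughar].
/xiirsifubxiurwo/: /i/ is a high vowel immediately before /r/, so it lowers to [e]. /u/ is a high vowel immediately before /r/, so it lowers to [o]. → [xiersifubxiorwo].
/xapurwairujiroji/: /u/ is a high vowel immediately before /r/, so it lowers to [o]. /i/ is a high vowel immediately before /r/, so it lowers to [e]. /i/ is a high vowel immediately before /r/, so it lowers to [e]. → [xaporwaerujeroji].
/dweuririvazabu/: /u/ is a high vowel immediately before /r/, so it lowers to [o]. /i/ is a high vowel immediately before /r/, so it lowers to [e]. → [dweorerivazabu].

leameruerwughar, xiersifubxiorwo, xaporwaerujeroji, dweorerivazabu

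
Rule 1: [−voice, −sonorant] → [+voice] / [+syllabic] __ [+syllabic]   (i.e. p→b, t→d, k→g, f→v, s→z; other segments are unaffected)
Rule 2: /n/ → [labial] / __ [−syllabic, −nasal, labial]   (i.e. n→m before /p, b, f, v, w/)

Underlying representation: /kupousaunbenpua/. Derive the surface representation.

kubouzaumbempua

Rule 1 (intervocalic voicing): /p/ is a voiceless obstruent between vowels /u/ and /o/, so it voices to [b]. /s/ is a voiceless obstruent between vowels /u/ and /a/, so it voices to [z]. /kupousaunbenpua/ → kubouzaunbenpua.
Rule 2 (nasal place assimilation): /n/ precedes the labial consonant /b/, so it assimilates in place to [m]. /n/ precedes the labial consonant /p/, so it assimilates in place to [m]. /kubouzaunbenpua/ → kubouzaumbempua.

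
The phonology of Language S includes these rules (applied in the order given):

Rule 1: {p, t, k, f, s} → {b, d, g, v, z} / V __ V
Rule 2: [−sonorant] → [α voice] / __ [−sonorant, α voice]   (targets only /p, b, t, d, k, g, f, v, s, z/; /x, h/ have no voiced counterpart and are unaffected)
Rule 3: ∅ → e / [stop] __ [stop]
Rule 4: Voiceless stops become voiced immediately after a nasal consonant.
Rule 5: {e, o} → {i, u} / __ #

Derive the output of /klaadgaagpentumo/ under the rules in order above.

klaadegaakependumu

Rule 1 (intervocalic voicing): no segment meets the environment; /klaadgaagpentumo/ is unchanged.
Rule 2 (regressive voicing assimilation): /g/ precedes the voiceless obstruent /p/, so it devoices to [k] by assimilation. /klaadgaagpentumo/ → klaadgaakpentumo.
Rule 3 (stop-cluster e-epenthesis): /d/ and /g/ form a stop–stop cluster, so [e] is inserted between them. /k/ and /p/ form a stop–stop cluster, so [e] is inserted between them. /klaadgaakpentumo/ → klaadegaakepentumo.
Rule 4 (post-nasal voicing): /t/ is a voiceless stop immediately after the nasal /n/, so it voices to [d]. /klaadegaakepentumo/ → klaadegaakependumo.
Rule 5 (final vowel raising): /o/ is a mid vowel in word-final position, so it raises to [u]. /klaadegaakependumo/ → klaadegaakependumu.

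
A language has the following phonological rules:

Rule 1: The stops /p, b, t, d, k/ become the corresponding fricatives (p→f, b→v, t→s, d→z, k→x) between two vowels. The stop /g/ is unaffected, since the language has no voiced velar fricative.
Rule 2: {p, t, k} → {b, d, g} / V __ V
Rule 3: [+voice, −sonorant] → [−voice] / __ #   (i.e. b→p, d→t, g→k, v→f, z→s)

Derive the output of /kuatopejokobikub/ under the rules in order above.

Rule 1 (intervocalic spirantization): /t/ is a stop between vowels /a/ and /o/, so it spirantizes to the fricative [s]. /p/ is a stop between vowels /o/ and /e/, so it spirantizes to the fricative [f]. /k/ is a stop between vowels /o/ and /o/, so it spirantizes to the fricative [x]. /b/ is a stop between vowels /o/ and /i/, so it spirantizes to the fricative [v]. /k/ is a stop between vowels /i/ and /u/, so it spirantizes to the fricative [x]. /kuatopejokobikub/ → kuasofejoxovixub.
Rule 2 (intervocalic voicing): no segment meets the environment; /kuasofejoxovixub/ is unchanged.
Rule 3 (final devoicing): /b/ is a voiced obstruent in word-final position, so it devoices to [p]. /kuasofejoxovixub/ → kuasofejoxovixup.

kuasofejoxovixup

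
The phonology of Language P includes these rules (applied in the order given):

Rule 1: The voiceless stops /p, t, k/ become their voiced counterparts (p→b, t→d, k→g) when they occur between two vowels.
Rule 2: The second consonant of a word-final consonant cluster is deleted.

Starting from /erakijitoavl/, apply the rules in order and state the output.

Rule 1 (intervocalic voicing): /k/ is a voiceless stop between vowels /a/ and /i/, so it voices to [g]. /t/ is a voiceless stop between vowels /i/ and /o/, so it voices to [d]. /erakijitoavl/ → eragijidoavl.
Rule 2 (final cluster simplification): /l/ is the second consonant of a word-final cluster /vl/, so it deletes. /eragijidoavl/ → eragijidoav.

eragijidoav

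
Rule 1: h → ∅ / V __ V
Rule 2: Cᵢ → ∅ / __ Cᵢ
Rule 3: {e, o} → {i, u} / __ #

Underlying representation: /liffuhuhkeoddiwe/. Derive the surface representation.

lifuuhkeodiwi

Rule 1 (intervocalic h-deletion): /h/ occurs between vowels /u/ and /u/, so it deletes. /liffuhuhkeoddiwe/ → liffuuhkeoddiwe.
Rule 2 (degemination): /ff/ is a geminate; the first /f/ deletes. /dd/ is a geminate; the first /d/ deletes. /liffuuhkeoddiwe/ → lifuuhkeodiwe.
Rule 3 (final vowel raising): /e/ is a mid vowel in word-final position, so it raises to [i]. /lifuuhkeodiwe/ → lifuuhkeodiwi.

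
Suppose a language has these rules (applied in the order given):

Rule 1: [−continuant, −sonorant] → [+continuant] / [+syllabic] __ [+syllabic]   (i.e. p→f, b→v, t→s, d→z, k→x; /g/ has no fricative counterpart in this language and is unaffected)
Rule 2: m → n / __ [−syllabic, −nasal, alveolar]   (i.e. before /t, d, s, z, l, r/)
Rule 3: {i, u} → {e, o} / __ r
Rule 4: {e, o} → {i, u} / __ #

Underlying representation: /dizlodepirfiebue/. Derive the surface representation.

Rule 1 (intervocalic spirantization): /d/ is a stop between vowels /o/ and /e/, so it spirantizes to the fricative [z]. /p/ is a stop between vowels /e/ and /i/, so it spirantizes to the fricative [f]. /b/ is a stop between vowels /e/ and /u/, so it spirantizes to the fricative [v]. /dizlodepirfiebue/ → dizlozefirfievue.
Rule 2 (nasal place assimilation): no segment meets the environment; /dizlozefirfievue/ is unchanged.
Rule 3 (pre-rhotic lowering): /i/ is a high vowel immediately before /r/, so it lowers to [e]. /dizlozefirfievue/ → dizlozeferfievue.
Rule 4 (final vowel raising): /e/ is a mid vowel in word-final position, so it raises to [i]. /dizlozeferfievue/ → dizlozeferfievui.

dizlozeferfievui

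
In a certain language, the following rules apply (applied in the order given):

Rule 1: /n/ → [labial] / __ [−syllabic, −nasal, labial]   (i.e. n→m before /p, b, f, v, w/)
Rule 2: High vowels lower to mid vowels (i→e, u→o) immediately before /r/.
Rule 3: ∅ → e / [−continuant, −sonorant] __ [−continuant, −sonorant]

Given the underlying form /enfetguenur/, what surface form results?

Rule 1 (nasal place assimilation): /n/ precedes the labial consonant /f/, so it assimilates in place to [m]. /enfetguenur/ → emfetguenur.
Rule 2 (pre-rhotic lowering): /u/ is a high vowel immediately before /r/, so it lowers to [o]. /emfetguenur/ → emfetguenor.
Rule 3 (stop-cluster e-epenthesis): /t/ and /g/ form a stop–stop cluster, so [e] is inserted between them. /emfetguenor/ → emfeteguenor.

emfeteguenor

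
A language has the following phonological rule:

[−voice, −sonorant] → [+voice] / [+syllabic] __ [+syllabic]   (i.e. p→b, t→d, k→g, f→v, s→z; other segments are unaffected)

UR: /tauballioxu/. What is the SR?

tauballioxu

No segment of /tauballioxu/ meets the structural description of the rule, so the form surfaces unchanged.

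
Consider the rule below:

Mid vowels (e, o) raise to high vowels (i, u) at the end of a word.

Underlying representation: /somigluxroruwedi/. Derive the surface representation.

No segment of /somigluxroruwedi/ meets the structural description of the rule, so the form surfaces unchanged.

somigluxroruwedi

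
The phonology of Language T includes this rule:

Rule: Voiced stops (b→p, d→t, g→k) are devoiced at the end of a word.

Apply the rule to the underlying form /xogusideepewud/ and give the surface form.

Scanning /xogusideepewud/: /g/ at position 3 is not in the conditioning environment; /d/ at position 7 is not in the conditioning environment; /d/ is a voiced stop in word-final position, so it devoices to [t].
Result: [xogusideepewut].

xogusideepewut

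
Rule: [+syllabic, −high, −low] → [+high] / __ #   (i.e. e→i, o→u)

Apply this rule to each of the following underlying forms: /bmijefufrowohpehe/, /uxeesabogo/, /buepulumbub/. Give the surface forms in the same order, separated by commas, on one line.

bmijefufrowohpehi, uxeesabogu, buepulumbub

/bmijefufrowohpehe/: /e/ is a mid vowel in word-final position, so it raises to [i]. → [bmijefufrowohpehi].
/uxeesabogo/: /o/ is a mid vowel in word-final position, so it raises to [u]. → [uxeesabogu].
/buepulumbub/: the rule's environment is not met; surfaces unchanged as [buepulumbub].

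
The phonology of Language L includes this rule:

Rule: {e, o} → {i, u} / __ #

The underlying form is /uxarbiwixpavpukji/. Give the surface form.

No segment of /uxarbiwixpavpukji/ meets the structural description of the rule, so the form surfaces unchanged.

uxarbiwixpavpukji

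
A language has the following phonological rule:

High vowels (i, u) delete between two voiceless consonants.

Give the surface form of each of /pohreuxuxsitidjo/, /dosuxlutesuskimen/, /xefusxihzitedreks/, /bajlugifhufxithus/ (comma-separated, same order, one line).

/pohreuxuxsitidjo/: /u/ is a high vowel flanked by voiceless consonants /x/ and /x/, so it deletes. /i/ is a high vowel flanked by voiceless consonants /s/ and /t/, so it deletes. → [pohreuxxstidjo].
/dosuxlutesuskimen/: /u/ is a high vowel flanked by voiceless consonants /s/ and /x/, so it deletes. /u/ is a high vowel flanked by voiceless consonants /s/ and /s/, so it deletes. → [dosxlutesskimen].
/xefusxihzitedreks/: /u/ is a high vowel flanked by voiceless consonants /f/ and /s/, so it deletes. /i/ is a high vowel flanked by voiceless consonants /x/ and /h/, so it deletes. → [xefsxhzitedreks].
/bajlugifhufxithus/: /u/ is a high vowel flanked by voiceless consonants /h/ and /f/, so it deletes. /i/ is a high vowel flanked by voiceless consonants /x/ and /t/, so it deletes. /u/ is a high vowel flanked by voiceless consonants /h/ and /s/, so it deletes. → [bajlugifhfxths].

pohreuxxstidjo, dosxlutesskimen, xefsxhzitedreks, bajlugifhfxths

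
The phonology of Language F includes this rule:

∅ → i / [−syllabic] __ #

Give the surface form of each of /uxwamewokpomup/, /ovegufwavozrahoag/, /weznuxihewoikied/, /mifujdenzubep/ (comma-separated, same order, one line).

/uxwamewokpomup/: the form ends in the consonant /p/, so [i] is inserted word-finally. → [uxwamewokpomupi].
/ovegufwavozrahoag/: the form ends in the consonant /g/, so [i] is inserted word-finally. → [ovegufwavozrahoagi].
/weznuxihewoikied/: the form ends in the consonant /d/, so [i] is inserted word-finally. → [weznuxihewoikiedi].
/mifujdenzubep/: the form ends in the consonant /p/, so [i] is inserted word-finally. → [mifujdenzubepi].

uxwamewokpomupi, ovegufwavozrahoagi, weznuxihewoikiedi, mifujdenzubepi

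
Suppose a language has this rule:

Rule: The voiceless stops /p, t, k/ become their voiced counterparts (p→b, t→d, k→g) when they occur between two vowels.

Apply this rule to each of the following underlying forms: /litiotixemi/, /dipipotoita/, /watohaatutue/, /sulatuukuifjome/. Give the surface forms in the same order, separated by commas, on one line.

lidiodixemi, dibibodoida, wadohaadudue, suladuuguifjome

/litiotixemi/: /t/ is a voiceless stop between vowels /i/ and /i/, so it voices to [d]. /t/ is a voiceless stop between vowels /o/ and /i/, so it voices to [d]. → [lidiodixemi].
/dipipotoita/: /p/ is a voiceless stop between vowels /i/ and /i/, so it voices to [b]. /p/ is a voiceless stop between vowels /i/ and /o/, so it voices to [b]. /t/ is a voiceless stop between vowels /o/ and /o/, so it voices to [d]. /t/ is a voiceless stop between vowels /i/ and /a/, so it voices to [d]. → [dibibodoida].
/watohaatutue/: /t/ is a voiceless stop between vowels /a/ and /o/, so it voices to [d]. /t/ is a voiceless stop between vowels /a/ and /u/, so it voices to [d]. /t/ is a voiceless stop between vowels /u/ and /u/, so it voices to [d]. → [wadohaadudue].
/sulatuukuifjome/: /t/ is a voiceless stop between vowels /a/ and /u/, so it voices to [d]. /k/ is a voiceless stop between vowels /u/ and /u/, so it voices to [g]. → [suladuuguifjome].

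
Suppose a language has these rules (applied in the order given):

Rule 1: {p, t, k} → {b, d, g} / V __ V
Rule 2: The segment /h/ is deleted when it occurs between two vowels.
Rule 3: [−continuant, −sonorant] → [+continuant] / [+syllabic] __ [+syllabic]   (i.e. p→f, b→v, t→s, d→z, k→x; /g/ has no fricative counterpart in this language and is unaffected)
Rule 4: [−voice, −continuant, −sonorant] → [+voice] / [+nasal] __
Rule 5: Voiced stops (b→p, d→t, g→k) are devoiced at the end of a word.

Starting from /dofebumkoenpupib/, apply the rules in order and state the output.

dofevumgoenbuvip

Rule 1 (intervocalic voicing): /p/ is a voiceless stop between vowels /u/ and /i/, so it voices to [b]. /dofebumkoenpupib/ → dofebumkoenpubib.
Rule 2 (intervocalic h-deletion): no segment meets the environment; /dofebumkoenpubib/ is unchanged.
Rule 3 (intervocalic spirantization): /b/ is a stop between vowels /e/ and /u/, so it spirantizes to the fricative [v]. /b/ is a stop between vowels /u/ and /i/, so it spirantizes to the fricative [v]. /dofebumkoenpubib/ → dofevumkoenpuvib.
Rule 4 (post-nasal voicing): /k/ is a voiceless stop immediately after the nasal /m/, so it voices to [g]. /p/ is a voiceless stop immediately after the nasal /n/, so it voices to [b]. /dofevumkoenpuvib/ → dofevumgoenbuvib.
Rule 5 (final devoicing): /b/ is a voiced stop in word-final position, so it devoices to [p]. /dofevumgoenbuvib/ → dofevumgoenbuvip.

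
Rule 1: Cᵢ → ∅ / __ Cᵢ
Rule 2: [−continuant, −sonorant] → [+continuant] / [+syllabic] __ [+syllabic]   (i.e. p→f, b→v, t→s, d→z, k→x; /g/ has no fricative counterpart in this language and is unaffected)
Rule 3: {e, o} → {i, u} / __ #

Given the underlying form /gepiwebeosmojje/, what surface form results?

gefiweveosmoji

Rule 1 (degemination): /jj/ is a geminate; the first /j/ deletes. /gepiwebeosmojje/ → gepiwebeosmoje.
Rule 2 (intervocalic spirantization): /p/ is a stop between vowels /e/ and /i/, so it spirantizes to the fricative [f]. /b/ is a stop between vowels /e/ and /e/, so it spirantizes to the fricative [v]. /gepiwebeosmoje/ → gefiweveosmoje.
Rule 3 (final vowel raising): /e/ is a mid vowel in word-final position, so it raises to [i]. /gefiweveosmoje/ → gefiweveosmoji.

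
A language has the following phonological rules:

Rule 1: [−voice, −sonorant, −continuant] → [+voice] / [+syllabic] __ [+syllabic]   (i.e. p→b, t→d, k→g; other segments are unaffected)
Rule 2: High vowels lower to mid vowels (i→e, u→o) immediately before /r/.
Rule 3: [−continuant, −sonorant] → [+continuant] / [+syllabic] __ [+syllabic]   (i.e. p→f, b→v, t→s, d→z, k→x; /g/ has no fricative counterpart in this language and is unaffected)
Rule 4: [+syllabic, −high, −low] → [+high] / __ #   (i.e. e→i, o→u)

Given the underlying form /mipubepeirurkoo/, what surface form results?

mivuveveerorkou

Rule 1 (intervocalic voicing): /p/ is a voiceless stop between vowels /i/ and /u/, so it voices to [b]. /p/ is a voiceless stop between vowels /e/ and /e/, so it voices to [b]. /mipubepeirurkoo/ → mibubebeirurkoo.
Rule 2 (pre-rhotic lowering): /i/ is a high vowel immediately before /r/, so it lowers to [e]. /u/ is a high vowel immediately before /r/, so it lowers to [o]. /mibubebeirurkoo/ → mibubebeerorkoo.
Rule 3 (intervocalic spirantization): /b/ is a stop between vowels /i/ and /u/, so it spirantizes to the fricative [v]. /b/ is a stop between vowels /u/ and /e/, so it spirantizes to the fricative [v]. /b/ is a stop between vowels /e/ and /e/, so it spirantizes to the fricative [v]. /mibubebeerorkoo/ → mivuveveerorkoo.
Rule 4 (final vowel raising): /o/ is a mid vowel in word-final position, so it raises to [u]. /mivuveveerorkoo/ → mivuveveerorkou.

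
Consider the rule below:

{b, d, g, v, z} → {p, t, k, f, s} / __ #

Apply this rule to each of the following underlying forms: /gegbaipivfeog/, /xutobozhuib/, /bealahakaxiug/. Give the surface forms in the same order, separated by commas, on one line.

/gegbaipivfeog/: /g/ is a voiced obstruent in word-final position, so it devoices to [k]. → [gegbaipivfeok].
/xutobozhuib/: /b/ is a voiced obstruent in word-final position, so it devoices to [p]. → [xutobozhuip].
/bealahakaxiug/: /g/ is a voiced obstruent in word-final position, so it devoices to [k]. → [bealahakaxiuk].

gegbaipivfeok, xutobozhuip, bealahakaxiuk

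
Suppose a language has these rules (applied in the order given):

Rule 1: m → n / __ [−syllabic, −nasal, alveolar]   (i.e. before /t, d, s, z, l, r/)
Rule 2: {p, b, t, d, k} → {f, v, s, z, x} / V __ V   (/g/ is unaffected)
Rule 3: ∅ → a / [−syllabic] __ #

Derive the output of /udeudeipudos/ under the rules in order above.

Rule 1 (nasal place assimilation): no segment meets the environment; /udeudeipudos/ is unchanged.
Rule 2 (intervocalic spirantization): /d/ is a stop between vowels /u/ and /e/, so it spirantizes to the fricative [z]. /d/ is a stop between vowels /u/ and /e/, so it spirantizes to the fricative [z]. /p/ is a stop between vowels /i/ and /u/, so it spirantizes to the fricative [f]. /d/ is a stop between vowels /u/ and /o/, so it spirantizes to the fricative [z]. /udeudeipudos/ → uzeuzeifuzos.
Rule 3 (final a-epenthesis): the form ends in the consonant /s/, so [a] is inserted word-finally. /uzeuzeifuzos/ → uzeuzeifuzosa.

uzeuzeifuzosa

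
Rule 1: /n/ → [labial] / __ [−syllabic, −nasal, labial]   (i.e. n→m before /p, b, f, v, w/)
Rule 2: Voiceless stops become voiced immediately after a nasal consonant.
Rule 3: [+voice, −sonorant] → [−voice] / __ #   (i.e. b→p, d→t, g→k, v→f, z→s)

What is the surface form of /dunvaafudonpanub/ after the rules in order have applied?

dumvaafudombanup

Rule 1 (nasal place assimilation): /n/ precedes the labial consonant /v/, so it assimilates in place to [m]. /n/ precedes the labial consonant /p/, so it assimilates in place to [m]. /dunvaafudonpanub/ → dumvaafudompanub.
Rule 2 (post-nasal voicing): /p/ is a voiceless stop immediately after the nasal /m/, so it voices to [b]. /dumvaafudompanub/ → dumvaafudombanub.
Rule 3 (final devoicing): /b/ is a voiced obstruent in word-final position, so it devoices to [p]. /dumvaafudombanub/ → dumvaafudombanup.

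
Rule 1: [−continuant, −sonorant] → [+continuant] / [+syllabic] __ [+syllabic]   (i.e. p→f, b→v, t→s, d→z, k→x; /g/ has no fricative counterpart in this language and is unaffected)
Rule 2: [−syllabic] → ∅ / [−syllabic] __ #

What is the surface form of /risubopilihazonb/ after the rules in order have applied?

risuvofilihazon

Rule 1 (intervocalic spirantization): /b/ is a stop between vowels /u/ and /o/, so it spirantizes to the fricative [v]. /p/ is a stop between vowels /o/ and /i/, so it spirantizes to the fricative [f]. /risubopilihazonb/ → risuvofilihazonb.
Rule 2 (final cluster simplification): /b/ is the second consonant of a word-final cluster /nb/, so it deletes. /risuvofilihazonb/ → risuvofilihazon.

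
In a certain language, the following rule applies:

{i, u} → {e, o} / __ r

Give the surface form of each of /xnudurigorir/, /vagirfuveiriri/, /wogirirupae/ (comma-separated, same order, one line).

/xnudurigorir/: /u/ is a high vowel immediately before /r/, so it lowers to [o]. /i/ is a high vowel immediately before /r/, so it lowers to [e]. → [xnudorigorer].
/vagirfuveiriri/: /i/ is a high vowel immediately before /r/, so it lowers to [e]. /i/ is a high vowel immediately before /r/, so it lowers to [e]. /i/ is a high vowel immediately before /r/, so it lowers to [e]. → [vagerfuveereri].
/wogirirupae/: /i/ is a high vowel immediately before /r/, so it lowers to [e]. /i/ is a high vowel immediately before /r/, so it lowers to [e]. → [wogererupae].

xnudorigorer, vagerfuveereri, wogererupae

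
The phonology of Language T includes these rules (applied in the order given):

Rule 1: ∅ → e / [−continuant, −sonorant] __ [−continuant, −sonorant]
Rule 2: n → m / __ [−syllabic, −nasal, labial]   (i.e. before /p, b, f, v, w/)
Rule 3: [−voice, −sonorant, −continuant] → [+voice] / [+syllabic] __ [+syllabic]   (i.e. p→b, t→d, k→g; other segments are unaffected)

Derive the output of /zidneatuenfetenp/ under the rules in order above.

zidneaduemfedemp

Rule 1 (stop-cluster e-epenthesis): no segment meets the environment; /zidneatuenfetenp/ is unchanged.
Rule 2 (nasal place assimilation): /n/ precedes the labial consonant /f/, so it assimilates in place to [m]. /n/ precedes the labial consonant /p/, so it assimilates in place to [m]. /zidneatuenfetenp/ → zidneatuemfetemp.
Rule 3 (intervocalic voicing): /t/ is a voiceless stop between vowels /a/ and /u/, so it voices to [d]. /t/ is a voiceless stop between vowels /e/ and /e/, so it voices to [d]. /zidneatuemfetemp/ → zidneaduemfedemp.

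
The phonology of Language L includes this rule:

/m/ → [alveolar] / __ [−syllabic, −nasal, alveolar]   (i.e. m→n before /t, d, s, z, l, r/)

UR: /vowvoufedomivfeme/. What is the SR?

No segment of /vowvoufedomivfeme/ meets the structural description of the rule, so the form surfaces unchanged.

vowvoufedomivfeme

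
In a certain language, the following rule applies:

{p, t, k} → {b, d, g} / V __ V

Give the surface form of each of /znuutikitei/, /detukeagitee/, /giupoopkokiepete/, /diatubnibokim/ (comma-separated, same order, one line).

/znuutikitei/: /t/ is a voiceless stop between vowels /u/ and /i/, so it voices to [d]. /k/ is a voiceless stop between vowels /i/ and /i/, so it voices to [g]. /t/ is a voiceless stop between vowels /i/ and /e/, so it voices to [d]. → [znuudigidei].
/detukeagitee/: /t/ is a voiceless stop between vowels /e/ and /u/, so it voices to [d]. /k/ is a voiceless stop between vowels /u/ and /e/, so it voices to [g]. /t/ is a voiceless stop between vowels /i/ and /e/, so it voices to [d]. → [dedugeagidee].
/giupoopkokiepete/: /p/ is a voiceless stop between vowels /u/ and /o/, so it voices to [b]. /k/ is a voiceless stop between vowels /o/ and /i/, so it voices to [g]. /p/ is a voiceless stop between vowels /e/ and /e/, so it voices to [b]. /t/ is a voiceless stop between vowels /e/ and /e/, so it voices to [d]. → [giuboopkogiebede].
/diatubnibokim/: /t/ is a voiceless stop between vowels /a/ and /u/, so it voices to [d]. /k/ is a voiceless stop between vowels /o/ and /i/, so it voices to [g]. → [diadubnibogim].

znuudigidei, dedugeagidee, giuboopkogiebede, diadubnibogim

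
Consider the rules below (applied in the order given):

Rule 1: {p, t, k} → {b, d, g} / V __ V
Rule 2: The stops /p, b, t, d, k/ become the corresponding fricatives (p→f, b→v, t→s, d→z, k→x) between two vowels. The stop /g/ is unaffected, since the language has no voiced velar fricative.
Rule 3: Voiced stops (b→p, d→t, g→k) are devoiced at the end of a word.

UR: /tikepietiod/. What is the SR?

tigevieziot

Rule 1 (intervocalic voicing): /k/ is a voiceless stop between vowels /i/ and /e/, so it voices to [g]. /p/ is a voiceless stop between vowels /e/ and /i/, so it voices to [b]. /t/ is a voiceless stop between vowels /e/ and /i/, so it voices to [d]. /tikepietiod/ → tigebiediod.
Rule 2 (intervocalic spirantization): /b/ is a stop between vowels /e/ and /i/, so it spirantizes to the fricative [v]. /d/ is a stop between vowels /e/ and /i/, so it spirantizes to the fricative [z]. /tigebiediod/ → tigevieziod.
Rule 3 (final devoicing): /d/ is a voiced stop in word-final position, so it devoices to [t]. /tigevieziod/ → tigevieziot.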